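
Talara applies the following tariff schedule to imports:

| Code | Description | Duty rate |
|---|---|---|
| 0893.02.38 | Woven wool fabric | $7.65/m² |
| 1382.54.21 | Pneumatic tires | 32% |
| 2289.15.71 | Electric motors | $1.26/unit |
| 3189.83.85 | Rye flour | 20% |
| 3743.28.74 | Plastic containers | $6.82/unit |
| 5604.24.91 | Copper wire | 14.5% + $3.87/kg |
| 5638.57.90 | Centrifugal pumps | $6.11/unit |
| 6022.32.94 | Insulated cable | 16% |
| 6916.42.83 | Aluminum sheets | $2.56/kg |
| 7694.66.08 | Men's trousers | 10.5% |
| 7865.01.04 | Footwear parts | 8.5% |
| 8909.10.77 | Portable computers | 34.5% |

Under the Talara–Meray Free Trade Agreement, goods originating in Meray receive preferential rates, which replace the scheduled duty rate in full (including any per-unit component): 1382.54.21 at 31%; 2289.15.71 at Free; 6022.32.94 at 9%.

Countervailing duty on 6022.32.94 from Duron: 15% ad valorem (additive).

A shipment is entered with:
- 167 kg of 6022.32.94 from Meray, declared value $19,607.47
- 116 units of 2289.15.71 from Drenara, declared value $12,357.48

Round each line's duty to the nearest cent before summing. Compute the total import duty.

$1,910.83

Line 1 (6022.32.94, Meray, 167 kg, $19,607.47):
Base rate for 6022.32.94 is 16%.
Origin Meray qualifies under the Talara–Meray agreement and 6022.32.94 is covered: preferential rate 9% applies instead.
The additional-duty order on 6022.32.94 targets Duron, not Meray; it does not apply.
Duty = $19,607.47 × 9% = $1,764.67.
Line 2 (2289.15.71, Drenara, 116 units, $12,357.48):
Base rate for 2289.15.71 is $1.26/unit.
2289.15.71 has an FTA preferential rate, but origin Drenara is not Meray; base rate stands.
Duty = 116 × $1.26 = $146.16.
Total = $1,764.67 + $146.16 = $1,910.83.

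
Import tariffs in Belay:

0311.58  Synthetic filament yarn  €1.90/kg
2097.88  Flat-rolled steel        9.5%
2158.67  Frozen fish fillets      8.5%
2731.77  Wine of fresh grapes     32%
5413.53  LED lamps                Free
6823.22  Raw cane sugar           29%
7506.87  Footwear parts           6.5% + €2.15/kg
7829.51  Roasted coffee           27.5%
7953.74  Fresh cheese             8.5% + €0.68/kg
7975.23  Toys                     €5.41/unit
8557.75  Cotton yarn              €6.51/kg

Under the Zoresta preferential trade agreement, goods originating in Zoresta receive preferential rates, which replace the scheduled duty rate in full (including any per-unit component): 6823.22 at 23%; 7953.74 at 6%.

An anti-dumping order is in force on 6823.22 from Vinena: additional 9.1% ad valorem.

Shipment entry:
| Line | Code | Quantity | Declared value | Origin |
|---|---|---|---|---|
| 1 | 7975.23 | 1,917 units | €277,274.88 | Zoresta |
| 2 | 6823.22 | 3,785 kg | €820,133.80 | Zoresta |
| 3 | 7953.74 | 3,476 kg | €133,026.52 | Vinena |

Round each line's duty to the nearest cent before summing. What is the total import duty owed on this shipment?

€212,672.67

Line 1 (7975.23, Zoresta, 1,917 units, €277,274.88):
Base rate for 7975.23 is €5.41/unit.
Origin Zoresta is the FTA partner but 7975.23 is not on the preference list; base rate stands.
Duty = 1,917 × €5.41 = €10,370.97.
Line 2 (6823.22, Zoresta, 3,785 kg, €820,133.80):
Base rate for 6823.22 is 29%.
Origin Zoresta qualifies under the Belay–Zoresta agreement and 6823.22 is covered: preferential rate 23% applies instead.
The additional-duty order on 6823.22 targets Vinena, not Zoresta; it does not apply.
Duty = €820,133.80 × 23% = €188,630.77.
Line 3 (7953.74, Vinena, 3,476 kg, €133,026.52):
Base rate for 7953.74 is 8.5% + €0.68/kg.
7953.74 has an FTA preferential rate, but origin Vinena is not Zoresta; base rate stands.
Duty = €133,026.52 × 8.5% + 3,476 × €0.68 = €13,670.93.
Total = €10,370.97 + €188,630.77 + €13,670.93 = €212,672.67.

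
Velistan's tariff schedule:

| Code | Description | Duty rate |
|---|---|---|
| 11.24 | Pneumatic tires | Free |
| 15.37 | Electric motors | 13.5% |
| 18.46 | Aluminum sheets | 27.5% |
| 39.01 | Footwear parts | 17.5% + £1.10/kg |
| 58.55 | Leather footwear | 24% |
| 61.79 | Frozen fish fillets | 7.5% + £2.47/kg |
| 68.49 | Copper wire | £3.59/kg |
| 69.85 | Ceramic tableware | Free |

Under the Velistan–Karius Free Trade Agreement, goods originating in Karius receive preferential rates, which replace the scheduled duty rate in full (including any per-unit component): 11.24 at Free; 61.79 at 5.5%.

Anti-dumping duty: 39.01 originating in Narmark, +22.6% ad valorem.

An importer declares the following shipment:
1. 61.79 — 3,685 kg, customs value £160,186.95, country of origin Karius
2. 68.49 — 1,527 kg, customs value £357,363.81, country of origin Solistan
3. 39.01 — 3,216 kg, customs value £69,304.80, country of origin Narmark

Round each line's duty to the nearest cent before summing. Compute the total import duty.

Line 1 (61.79, Karius, 3,685 kg, £160,186.95):
Base rate for 61.79 is 7.5% + £2.47/kg.
Origin Karius qualifies under the Velistan–Karius agreement and 61.79 is covered: preferential rate 5.5% applies instead.
Duty = £160,186.95 × 5.5% = £8,810.28.
Line 2 (68.49, Solistan, 1,527 kg, £357,363.81):
Base rate for 68.49 is £3.59/kg.
Duty = 1,527 × £3.59 = £5,481.93.
Line 3 (39.01, Narmark, 3,216 kg, £69,304.80):
Base rate for 39.01 is 17.5% + £1.10/kg.
Additional duty on 39.01 from Narmark: +22.6%. Applied ad valorem rate: 17.5% + 22.6% = 40.1%.
Duty = £69,304.80 × 40.1% + 3,216 × £1.10 = £31,328.82.
Total = £8,810.28 + £5,481.93 + £31,328.82 = £45,621.03.

£45,621.03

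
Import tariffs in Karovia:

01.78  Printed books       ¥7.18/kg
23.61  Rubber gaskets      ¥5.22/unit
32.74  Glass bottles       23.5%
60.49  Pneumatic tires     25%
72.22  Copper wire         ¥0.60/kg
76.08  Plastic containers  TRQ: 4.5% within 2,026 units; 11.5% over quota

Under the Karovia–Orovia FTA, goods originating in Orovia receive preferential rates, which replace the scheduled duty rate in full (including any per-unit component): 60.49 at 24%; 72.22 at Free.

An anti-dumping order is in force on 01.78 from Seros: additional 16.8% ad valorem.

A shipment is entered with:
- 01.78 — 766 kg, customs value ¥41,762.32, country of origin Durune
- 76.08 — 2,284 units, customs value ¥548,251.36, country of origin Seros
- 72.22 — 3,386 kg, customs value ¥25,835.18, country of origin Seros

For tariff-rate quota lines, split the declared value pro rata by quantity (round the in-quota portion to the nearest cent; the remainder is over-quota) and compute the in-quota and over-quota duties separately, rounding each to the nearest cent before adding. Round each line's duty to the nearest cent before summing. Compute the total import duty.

¥36,537.92

Line 1 (01.78, Durune, 766 kg, ¥41,762.32):
Base rate for 01.78 is ¥7.18/kg.
The additional-duty order on 01.78 targets Seros, not Durune; it does not apply.
Duty = 766 × ¥7.18 = ¥5,499.88.
Line 2 (76.08, Seros, 2,284 units, ¥548,251.36):
Code 76.08 is under a tariff-rate quota (threshold 2,026 units). In-quota: 2,026 units at 4.5%; over-quota: 258 units at 11.5%.
Pro-rata value split: in-quota = ¥548,251.36 × 2,026/2,284 = ¥486,321.04; over-quota = ¥548,251.36 − ¥486,321.04 = ¥61,930.32.
In-quota duty = ¥486,321.04 × 4.5% = ¥21,884.45. Over-quota duty = ¥61,930.32 × 11.5% = ¥7,121.99.
Line duty = ¥21,884.45 + ¥7,121.99 = ¥29,006.44.
Line 3 (72.22, Seros, 3,386 kg, ¥25,835.18):
Base rate for 72.22 is ¥0.60/kg.
72.22 has an FTA preferential rate, but origin Seros is not Orovia; base rate stands.
Duty = 3,386 × ¥0.60 = ¥2,031.60.
Total = ¥5,499.88 + ¥29,006.44 + ¥2,031.60 = ¥36,537.92.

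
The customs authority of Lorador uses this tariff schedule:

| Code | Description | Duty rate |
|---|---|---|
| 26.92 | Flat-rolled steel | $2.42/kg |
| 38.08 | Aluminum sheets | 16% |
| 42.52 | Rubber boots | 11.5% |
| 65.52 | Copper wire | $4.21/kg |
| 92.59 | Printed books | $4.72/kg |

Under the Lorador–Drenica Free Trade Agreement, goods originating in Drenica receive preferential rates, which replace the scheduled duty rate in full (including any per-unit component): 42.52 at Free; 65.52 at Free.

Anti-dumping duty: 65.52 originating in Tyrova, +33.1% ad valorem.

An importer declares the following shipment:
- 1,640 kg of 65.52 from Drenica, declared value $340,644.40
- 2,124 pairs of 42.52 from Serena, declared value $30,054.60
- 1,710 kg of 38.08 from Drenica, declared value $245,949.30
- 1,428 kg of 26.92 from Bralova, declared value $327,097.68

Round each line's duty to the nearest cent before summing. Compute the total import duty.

Line 1 (65.52, Drenica, 1,640 kg, $340,644.40):
Base rate for 65.52 is $4.21/kg.
Origin Drenica qualifies under the Lorador–Drenica agreement and 65.52 is covered: preferential rate Free applies instead.
The additional-duty order on 65.52 targets Tyrova, not Drenica; it does not apply.
Duty = $340,644.40 × 0% = $0.00.
Line 2 (42.52, Serena, 2,124 pairs, $30,054.60):
Base rate for 42.52 is 11.5%.
42.52 has an FTA preferential rate, but origin Serena is not Drenica; base rate stands.
Duty = $30,054.60 × 11.5% = $3,456.28.
Line 3 (38.08, Drenica, 1,710 kg, $245,949.30):
Base rate for 38.08 is 16%.
Origin Drenica is the FTA partner but 38.08 is not on the preference list; base rate stands.
Duty = $245,949.30 × 16% = $39,351.89.
Line 4 (26.92, Bralova, 1,428 kg, $327,097.68):
Base rate for 26.92 is $2.42/kg.
Duty = 1,428 × $2.42 = $3,455.76.
Total = $0.00 + $3,456.28 + $39,351.89 + $3,455.76 = $46,263.93.

$46,263.93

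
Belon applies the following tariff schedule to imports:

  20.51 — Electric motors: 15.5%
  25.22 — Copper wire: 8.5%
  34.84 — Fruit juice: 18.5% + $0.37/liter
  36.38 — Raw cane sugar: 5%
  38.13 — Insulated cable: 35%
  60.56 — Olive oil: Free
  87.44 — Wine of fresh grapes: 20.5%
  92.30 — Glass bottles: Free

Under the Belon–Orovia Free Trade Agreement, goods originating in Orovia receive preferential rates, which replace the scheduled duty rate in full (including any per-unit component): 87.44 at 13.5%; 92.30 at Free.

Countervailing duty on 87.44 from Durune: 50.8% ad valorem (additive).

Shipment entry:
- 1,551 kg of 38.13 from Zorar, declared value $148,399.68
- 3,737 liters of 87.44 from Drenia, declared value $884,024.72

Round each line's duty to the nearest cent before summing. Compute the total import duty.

$233,164.96

Line 1 (38.13, Zorar, 1,551 kg, $148,399.68):
Base rate for 38.13 is 35%.
Duty = $148,399.68 × 35% = $51,939.89.
Line 2 (87.44, Drenia, 3,737 liters, $884,024.72):
Base rate for 87.44 is 20.5%.
87.44 has an FTA preferential rate, but origin Drenia is not Orovia; base rate stands.
The additional-duty order on 87.44 targets Durune, not Drenia; it does not apply.
Duty = $884,024.72 × 20.5% = $181,225.07.
Total = $51,939.89 + $181,225.07 = $233,164.96.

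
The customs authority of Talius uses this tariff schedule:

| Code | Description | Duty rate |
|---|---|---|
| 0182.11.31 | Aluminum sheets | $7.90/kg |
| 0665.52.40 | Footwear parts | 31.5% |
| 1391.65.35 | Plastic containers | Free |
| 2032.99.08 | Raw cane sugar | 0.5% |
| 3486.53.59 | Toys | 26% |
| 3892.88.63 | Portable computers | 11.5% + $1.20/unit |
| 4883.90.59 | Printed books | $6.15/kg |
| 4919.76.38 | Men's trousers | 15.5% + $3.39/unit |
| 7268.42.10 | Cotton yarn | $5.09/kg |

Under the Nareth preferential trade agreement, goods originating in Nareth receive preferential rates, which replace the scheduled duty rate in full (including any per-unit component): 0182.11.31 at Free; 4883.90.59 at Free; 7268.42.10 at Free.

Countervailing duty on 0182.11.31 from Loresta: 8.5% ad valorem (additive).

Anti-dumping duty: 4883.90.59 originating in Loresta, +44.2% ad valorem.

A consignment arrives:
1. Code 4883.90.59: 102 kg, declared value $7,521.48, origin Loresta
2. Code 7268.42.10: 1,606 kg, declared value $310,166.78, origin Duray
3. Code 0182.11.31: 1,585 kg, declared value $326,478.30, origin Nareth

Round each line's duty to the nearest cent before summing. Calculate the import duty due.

Line 1 (4883.90.59, Loresta, 102 kg, $7,521.48):
Base rate for 4883.90.59 is $6.15/kg.
4883.90.59 has an FTA preferential rate, but origin Loresta is not Nareth; base rate stands.
Additional duty on 4883.90.59 from Loresta: +44.2% ad valorem. Applied ad valorem rate = 44.2%.
Duty = $7,521.48 × 44.2% + 102 × $6.15 = $3,951.79.
Line 2 (7268.42.10, Duray, 1,606 kg, $310,166.78):
Base rate for 7268.42.10 is $5.09/kg.
7268.42.10 has an FTA preferential rate, but origin Duray is not Nareth; base rate stands.
Duty = 1,606 × $5.09 = $8,174.54.
Line 3 (0182.11.31, Nareth, 1,585 kg, $326,478.30):
Base rate for 0182.11.31 is $7.90/kg.
Origin Nareth qualifies under the Talius–Nareth agreement and 0182.11.31 is covered: preferential rate Free applies instead.
The additional-duty order on 0182.11.31 targets Loresta, not Nareth; it does not apply.
Duty = $326,478.30 × 0% = $0.00.
Total = $3,951.79 + $8,174.54 + $0.00 = $12,126.33.

$12,126.33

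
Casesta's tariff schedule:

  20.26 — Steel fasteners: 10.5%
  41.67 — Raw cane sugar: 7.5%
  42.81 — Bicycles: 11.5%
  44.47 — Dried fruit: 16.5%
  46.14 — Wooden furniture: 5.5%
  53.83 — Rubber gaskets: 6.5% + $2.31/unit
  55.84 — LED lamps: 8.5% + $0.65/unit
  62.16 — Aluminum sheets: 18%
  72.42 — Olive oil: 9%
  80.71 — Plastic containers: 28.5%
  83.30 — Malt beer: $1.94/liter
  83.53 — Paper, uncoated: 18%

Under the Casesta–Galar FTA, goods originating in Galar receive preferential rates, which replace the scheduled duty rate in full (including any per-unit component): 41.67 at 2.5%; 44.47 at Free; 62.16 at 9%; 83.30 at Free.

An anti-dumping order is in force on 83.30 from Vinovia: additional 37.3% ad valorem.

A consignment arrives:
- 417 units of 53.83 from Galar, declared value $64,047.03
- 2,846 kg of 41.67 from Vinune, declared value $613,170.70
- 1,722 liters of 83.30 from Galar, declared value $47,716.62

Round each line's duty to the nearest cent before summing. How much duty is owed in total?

Line 1 (53.83, Galar, 417 units, $64,047.03):
Base rate for 53.83 is 6.5% + $2.31/unit.
Origin Galar is the FTA partner but 53.83 is not on the preference list; base rate stands.
Duty = $64,047.03 × 6.5% + 417 × $2.31 = $5,126.33.
Line 2 (41.67, Vinune, 2,846 kg, $613,170.70):
Base rate for 41.67 is 7.5%.
41.67 has an FTA preferential rate, but origin Vinune is not Galar; base rate stands.
Duty = $613,170.70 × 7.5% = $45,987.80.
Line 3 (83.30, Galar, 1,722 liters, $47,716.62):
Base rate for 83.30 is $1.94/liter.
Origin Galar qualifies under the Casesta–Galar agreement and 83.30 is covered: preferential rate Free applies instead.
The additional-duty order on 83.30 targets Vinovia, not Galar; it does not apply.
Duty = $47,716.62 × 0% = $0.00.
Total = $5,126.33 + $45,987.80 + $0.00 = $51,114.13.

$51,114.13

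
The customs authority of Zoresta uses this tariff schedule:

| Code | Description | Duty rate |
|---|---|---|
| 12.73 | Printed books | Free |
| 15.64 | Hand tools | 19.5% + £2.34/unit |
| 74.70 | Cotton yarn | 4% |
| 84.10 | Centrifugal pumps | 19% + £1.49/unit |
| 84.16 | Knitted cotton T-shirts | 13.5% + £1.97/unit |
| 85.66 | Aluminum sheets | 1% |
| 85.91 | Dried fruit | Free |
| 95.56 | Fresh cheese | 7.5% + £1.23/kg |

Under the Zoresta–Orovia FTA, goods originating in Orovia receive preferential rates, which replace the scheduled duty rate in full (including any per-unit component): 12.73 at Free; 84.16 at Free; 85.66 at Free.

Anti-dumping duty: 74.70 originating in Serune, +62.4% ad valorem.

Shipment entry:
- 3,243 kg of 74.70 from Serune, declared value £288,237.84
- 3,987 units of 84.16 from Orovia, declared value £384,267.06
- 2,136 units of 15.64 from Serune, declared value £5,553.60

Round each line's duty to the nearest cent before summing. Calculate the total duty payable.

Line 1 (74.70, Serune, 3,243 kg, £288,237.84):
Base rate for 74.70 is 4%.
Additional duty on 74.70 from Serune: +62.4%. Applied ad valorem rate: 4% + 62.4% = 66.4%.
Duty = £288,237.84 × 66.4% = £191,389.93.
Line 2 (84.16, Orovia, 3,987 units, £384,267.06):
Base rate for 84.16 is 13.5% + £1.97/unit.
Origin Orovia qualifies under the Zoresta–Orovia agreement and 84.16 is covered: preferential rate Free applies instead.
Duty = £384,267.06 × 0% = £0.00.
Line 3 (15.64, Serune, 2,136 units, £5,553.60):
Base rate for 15.64 is 19.5% + £2.34/unit.
Duty = £5,553.60 × 19.5% + 2,136 × £2.34 = £6,081.19.
Total = £191,389.93 + £0.00 + £6,081.19 = £197,471.12.

£197,471.12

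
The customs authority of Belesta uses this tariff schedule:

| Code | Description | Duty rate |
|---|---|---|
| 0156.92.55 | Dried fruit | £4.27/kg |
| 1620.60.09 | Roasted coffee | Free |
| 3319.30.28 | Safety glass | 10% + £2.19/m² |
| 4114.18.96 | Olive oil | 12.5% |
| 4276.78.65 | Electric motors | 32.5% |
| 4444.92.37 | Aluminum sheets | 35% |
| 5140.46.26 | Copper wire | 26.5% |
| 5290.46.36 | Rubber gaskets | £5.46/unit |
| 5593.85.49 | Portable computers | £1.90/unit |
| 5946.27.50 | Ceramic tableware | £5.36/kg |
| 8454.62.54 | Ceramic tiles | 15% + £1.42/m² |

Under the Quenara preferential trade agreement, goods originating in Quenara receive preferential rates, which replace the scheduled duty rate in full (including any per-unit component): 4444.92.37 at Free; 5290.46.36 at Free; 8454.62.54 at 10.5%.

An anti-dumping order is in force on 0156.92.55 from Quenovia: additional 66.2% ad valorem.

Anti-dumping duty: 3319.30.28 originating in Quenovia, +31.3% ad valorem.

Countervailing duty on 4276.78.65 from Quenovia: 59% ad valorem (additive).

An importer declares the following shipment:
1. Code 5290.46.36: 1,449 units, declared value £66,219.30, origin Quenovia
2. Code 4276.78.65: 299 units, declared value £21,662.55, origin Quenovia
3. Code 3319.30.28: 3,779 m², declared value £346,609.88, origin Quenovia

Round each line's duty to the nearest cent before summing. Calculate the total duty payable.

£179,158.66

Line 1 (5290.46.36, Quenovia, 1,449 units, £66,219.30):
Base rate for 5290.46.36 is £5.46/unit.
5290.46.36 has an FTA preferential rate, but origin Quenovia is not Quenara; base rate stands.
Duty = 1,449 × £5.46 = £7,911.54.
Line 2 (4276.78.65, Quenovia, 299 units, £21,662.55):
Base rate for 4276.78.65 is 32.5%.
Additional duty on 4276.78.65 from Quenovia: +59%. Applied ad valorem rate: 32.5% + 59% = 91.5%.
Duty = £21,662.55 × 91.5% = £19,821.23.
Line 3 (3319.30.28, Quenovia, 3,779 m², £346,609.88):
Base rate for 3319.30.28 is 10% + £2.19/m².
Additional duty on 3319.30.28 from Quenovia: +31.3%. Applied ad valorem rate: 10% + 31.3% = 41.3%.
Duty = £346,609.88 × 41.3% + 3,779 × £2.19 = £151,425.89.
Total = £7,911.54 + £19,821.23 + £151,425.89 = £179,158.66.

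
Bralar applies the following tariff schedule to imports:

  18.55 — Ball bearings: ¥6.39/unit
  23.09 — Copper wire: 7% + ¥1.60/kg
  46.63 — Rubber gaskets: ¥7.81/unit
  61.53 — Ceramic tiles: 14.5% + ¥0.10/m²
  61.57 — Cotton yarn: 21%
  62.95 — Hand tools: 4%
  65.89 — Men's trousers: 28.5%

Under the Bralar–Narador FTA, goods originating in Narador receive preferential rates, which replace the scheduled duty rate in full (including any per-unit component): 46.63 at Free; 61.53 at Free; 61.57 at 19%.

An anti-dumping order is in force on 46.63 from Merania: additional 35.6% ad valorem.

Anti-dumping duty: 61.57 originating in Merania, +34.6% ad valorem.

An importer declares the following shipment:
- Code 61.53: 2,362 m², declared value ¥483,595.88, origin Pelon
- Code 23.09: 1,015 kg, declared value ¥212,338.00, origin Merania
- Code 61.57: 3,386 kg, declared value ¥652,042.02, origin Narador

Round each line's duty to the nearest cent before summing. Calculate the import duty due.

¥210,733.24

Line 1 (61.53, Pelon, 2,362 m², ¥483,595.88):
Base rate for 61.53 is 14.5% + ¥0.10/m².
61.53 has an FTA preferential rate, but origin Pelon is not Narador; base rate stands.
Duty = ¥483,595.88 × 14.5% + 2,362 × ¥0.10 = ¥70,357.60.
Line 2 (23.09, Merania, 1,015 kg, ¥212,338.00):
Base rate for 23.09 is 7% + ¥1.60/kg.
Duty = ¥212,338.00 × 7% + 1,015 × ¥1.60 = ¥16,487.66.
Line 3 (61.57, Narador, 3,386 kg, ¥652,042.02):
Base rate for 61.57 is 21%.
Origin Narador qualifies under the Bralar–Narador agreement and 61.57 is covered: preferential rate 19% applies instead.
The additional-duty order on 61.57 targets Merania, not Narador; it does not apply.
Duty = ¥652,042.02 × 19% = ¥123,887.98.
Total = ¥70,357.60 + ¥16,487.66 + ¥123,887.98 = ¥210,733.24.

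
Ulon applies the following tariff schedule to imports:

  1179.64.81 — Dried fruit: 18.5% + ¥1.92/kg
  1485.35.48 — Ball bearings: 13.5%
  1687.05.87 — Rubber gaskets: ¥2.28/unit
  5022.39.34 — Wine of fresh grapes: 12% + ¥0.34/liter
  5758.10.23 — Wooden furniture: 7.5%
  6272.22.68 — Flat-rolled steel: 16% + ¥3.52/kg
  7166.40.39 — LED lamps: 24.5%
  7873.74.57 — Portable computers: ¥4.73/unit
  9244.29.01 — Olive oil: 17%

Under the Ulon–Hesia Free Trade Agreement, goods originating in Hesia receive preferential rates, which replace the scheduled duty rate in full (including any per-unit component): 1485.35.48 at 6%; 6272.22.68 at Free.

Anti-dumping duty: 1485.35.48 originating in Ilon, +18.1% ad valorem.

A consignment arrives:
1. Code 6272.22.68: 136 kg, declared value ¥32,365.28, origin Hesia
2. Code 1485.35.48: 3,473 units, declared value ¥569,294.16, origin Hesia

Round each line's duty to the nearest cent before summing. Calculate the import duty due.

Line 1 (6272.22.68, Hesia, 136 kg, ¥32,365.28):
Base rate for 6272.22.68 is 16% + ¥3.52/kg.
Origin Hesia qualifies under the Ulon–Hesia agreement and 6272.22.68 is covered: preferential rate Free applies instead.
Duty = ¥32,365.28 × 0% = ¥0.00.
Line 2 (1485.35.48, Hesia, 3,473 units, ¥569,294.16):
Base rate for 1485.35.48 is 13.5%.
Origin Hesia qualifies under the Ulon–Hesia agreement and 1485.35.48 is covered: preferential rate 6% applies instead.
The additional-duty order on 1485.35.48 targets Ilon, not Hesia; it does not apply.
Duty = ¥569,294.16 × 6% = ¥34,157.65.
Total = ¥0.00 + ¥34,157.65 = ¥34,157.65.

¥34,157.65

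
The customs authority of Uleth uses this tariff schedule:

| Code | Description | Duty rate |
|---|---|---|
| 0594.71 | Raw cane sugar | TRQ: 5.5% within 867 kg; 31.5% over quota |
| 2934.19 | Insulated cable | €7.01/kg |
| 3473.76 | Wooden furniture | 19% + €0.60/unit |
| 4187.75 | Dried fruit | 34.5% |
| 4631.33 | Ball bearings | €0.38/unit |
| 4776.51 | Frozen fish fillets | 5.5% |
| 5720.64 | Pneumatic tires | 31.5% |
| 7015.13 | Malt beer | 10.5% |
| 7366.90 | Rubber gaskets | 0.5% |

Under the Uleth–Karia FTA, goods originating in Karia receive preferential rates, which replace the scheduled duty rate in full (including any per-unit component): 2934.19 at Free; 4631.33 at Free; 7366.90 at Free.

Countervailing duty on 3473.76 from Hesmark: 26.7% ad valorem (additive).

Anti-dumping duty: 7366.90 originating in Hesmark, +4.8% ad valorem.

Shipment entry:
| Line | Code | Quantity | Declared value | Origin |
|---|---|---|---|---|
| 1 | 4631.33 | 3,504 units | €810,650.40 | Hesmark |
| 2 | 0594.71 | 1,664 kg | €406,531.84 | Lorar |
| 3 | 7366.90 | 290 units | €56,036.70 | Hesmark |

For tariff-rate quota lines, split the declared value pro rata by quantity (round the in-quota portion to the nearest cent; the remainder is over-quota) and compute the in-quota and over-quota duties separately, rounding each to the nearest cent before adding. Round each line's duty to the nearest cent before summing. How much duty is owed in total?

Line 1 (4631.33, Hesmark, 3,504 units, €810,650.40):
Base rate for 4631.33 is €0.38/unit.
4631.33 has an FTA preferential rate, but origin Hesmark is not Karia; base rate stands.
Duty = 3,504 × €0.38 = €1,331.52.
Line 2 (0594.71, Lorar, 1,664 kg, €406,531.84):
Code 0594.71 is under a tariff-rate quota (threshold 867 kg). In-quota: 867 kg at 5.5%; over-quota: 797 kg at 31.5%.
Pro-rata value split: in-quota = €406,531.84 × 867/1,664 = €211,816.77; over-quota = €406,531.84 − €211,816.77 = €194,715.07.
In-quota duty = €211,816.77 × 5.5% = €11,649.92. Over-quota duty = €194,715.07 × 31.5% = €61,335.25.
Line duty = €11,649.92 + €61,335.25 = €72,985.17.
Line 3 (7366.90, Hesmark, 290 units, €56,036.70):
Base rate for 7366.90 is 0.5%.
7366.90 has an FTA preferential rate, but origin Hesmark is not Karia; base rate stands.
Additional duty on 7366.90 from Hesmark: +4.8%. Applied ad valorem rate: 0.5% + 4.8% = 5.3%.
Duty = €56,036.70 × 5.3% = €2,969.95.
Total = €1,331.52 + €72,985.17 + €2,969.95 = €77,286.64.

€77,286.64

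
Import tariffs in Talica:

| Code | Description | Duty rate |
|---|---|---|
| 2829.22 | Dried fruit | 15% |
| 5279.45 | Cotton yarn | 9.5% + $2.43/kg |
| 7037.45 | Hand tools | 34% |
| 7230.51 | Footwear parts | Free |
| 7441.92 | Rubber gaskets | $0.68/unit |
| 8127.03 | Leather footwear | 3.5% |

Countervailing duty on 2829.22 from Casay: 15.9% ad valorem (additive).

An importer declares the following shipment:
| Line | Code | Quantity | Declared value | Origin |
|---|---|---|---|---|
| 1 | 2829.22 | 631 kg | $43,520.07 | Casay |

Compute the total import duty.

Line 1 (2829.22, Casay, 631 kg, $43,520.07):
Base rate for 2829.22 is 15%.
Additional duty on 2829.22 from Casay: +15.9%. Applied ad valorem rate: 15% + 15.9% = 30.9%.
Duty = $43,520.07 × 30.9% = $13,447.70.

$13,447.70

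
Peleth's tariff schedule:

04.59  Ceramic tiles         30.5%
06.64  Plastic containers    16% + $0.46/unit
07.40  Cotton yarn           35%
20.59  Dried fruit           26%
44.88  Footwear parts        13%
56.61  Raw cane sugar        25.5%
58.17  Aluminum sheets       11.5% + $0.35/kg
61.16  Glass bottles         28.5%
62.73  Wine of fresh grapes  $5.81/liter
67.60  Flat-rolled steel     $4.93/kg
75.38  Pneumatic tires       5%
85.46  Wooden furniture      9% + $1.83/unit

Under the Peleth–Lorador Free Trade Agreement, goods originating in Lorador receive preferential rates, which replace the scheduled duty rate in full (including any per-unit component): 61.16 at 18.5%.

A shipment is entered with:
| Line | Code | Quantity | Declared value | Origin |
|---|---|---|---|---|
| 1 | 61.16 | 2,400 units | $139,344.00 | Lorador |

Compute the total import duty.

$25,778.64

Line 1 (61.16, Lorador, 2,400 units, $139,344.00):
Base rate for 61.16 is 28.5%.
Origin Lorador qualifies under the Peleth–Lorador agreement and 61.16 is covered: preferential rate 18.5% applies instead.
Duty = $139,344.00 × 18.5% = $25,778.64.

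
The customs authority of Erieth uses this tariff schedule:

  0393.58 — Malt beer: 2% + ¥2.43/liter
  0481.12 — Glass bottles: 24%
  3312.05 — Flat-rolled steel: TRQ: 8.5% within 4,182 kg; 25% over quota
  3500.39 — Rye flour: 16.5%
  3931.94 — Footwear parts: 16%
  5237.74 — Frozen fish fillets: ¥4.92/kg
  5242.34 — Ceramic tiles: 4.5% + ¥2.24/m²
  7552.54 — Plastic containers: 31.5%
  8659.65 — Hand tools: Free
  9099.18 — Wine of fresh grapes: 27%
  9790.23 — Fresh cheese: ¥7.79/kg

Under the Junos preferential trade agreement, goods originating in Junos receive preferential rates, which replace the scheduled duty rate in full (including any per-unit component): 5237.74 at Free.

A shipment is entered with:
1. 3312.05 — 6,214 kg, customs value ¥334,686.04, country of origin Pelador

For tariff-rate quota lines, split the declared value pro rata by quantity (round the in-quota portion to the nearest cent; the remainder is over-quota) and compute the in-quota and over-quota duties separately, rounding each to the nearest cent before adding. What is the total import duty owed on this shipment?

Line 1 (3312.05, Pelador, 6,214 kg, ¥334,686.04):
Code 3312.05 is under a tariff-rate quota (threshold 4,182 kg). In-quota: 4,182 kg at 8.5%; over-quota: 2,032 kg at 25%.
Pro-rata value split: in-quota = ¥334,686.04 × 4,182/6,214 = ¥225,242.52; over-quota = ¥334,686.04 − ¥225,242.52 = ¥109,443.52.
In-quota duty = ¥225,242.52 × 8.5% = ¥19,145.61. Over-quota duty = ¥109,443.52 × 25% = ¥27,360.88.
Line duty = ¥19,145.61 + ¥27,360.88 = ¥46,506.49.

¥46,506.49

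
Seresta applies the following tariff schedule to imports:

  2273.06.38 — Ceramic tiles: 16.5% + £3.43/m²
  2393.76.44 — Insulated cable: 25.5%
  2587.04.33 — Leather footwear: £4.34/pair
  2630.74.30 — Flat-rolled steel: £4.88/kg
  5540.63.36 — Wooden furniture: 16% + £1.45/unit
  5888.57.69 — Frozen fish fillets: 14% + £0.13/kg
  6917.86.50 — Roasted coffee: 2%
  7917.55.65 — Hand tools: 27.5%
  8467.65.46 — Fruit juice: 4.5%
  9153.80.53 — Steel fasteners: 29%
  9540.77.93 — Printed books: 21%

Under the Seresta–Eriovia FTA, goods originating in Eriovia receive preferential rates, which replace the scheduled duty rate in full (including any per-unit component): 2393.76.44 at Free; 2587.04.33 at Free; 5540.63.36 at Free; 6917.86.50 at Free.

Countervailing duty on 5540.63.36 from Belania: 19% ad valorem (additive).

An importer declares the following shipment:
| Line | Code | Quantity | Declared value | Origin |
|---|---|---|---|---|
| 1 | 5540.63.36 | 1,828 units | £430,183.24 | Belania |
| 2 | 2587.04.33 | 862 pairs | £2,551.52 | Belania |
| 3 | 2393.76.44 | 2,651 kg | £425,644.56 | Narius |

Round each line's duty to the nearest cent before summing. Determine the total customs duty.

£265,495.17

Line 1 (5540.63.36, Belania, 1,828 units, £430,183.24):
Base rate for 5540.63.36 is 16% + £1.45/unit.
5540.63.36 has an FTA preferential rate, but origin Belania is not Eriovia; base rate stands.
Additional duty on 5540.63.36 from Belania: +19%. Applied ad valorem rate: 16% + 19% = 35%.
Duty = £430,183.24 × 35% + 1,828 × £1.45 = £153,214.73.
Line 2 (2587.04.33, Belania, 862 pairs, £2,551.52):
Base rate for 2587.04.33 is £4.34/pair.
2587.04.33 has an FTA preferential rate, but origin Belania is not Eriovia; base rate stands.
Duty = 862 × £4.34 = £3,741.08.
Line 3 (2393.76.44, Narius, 2,651 kg, £425,644.56):
Base rate for 2393.76.44 is 25.5%.
2393.76.44 has an FTA preferential rate, but origin Narius is not Eriovia; base rate stands.
Duty = £425,644.56 × 25.5% = £108,539.36.
Total = £153,214.73 + £3,741.08 + £108,539.36 = £265,495.17.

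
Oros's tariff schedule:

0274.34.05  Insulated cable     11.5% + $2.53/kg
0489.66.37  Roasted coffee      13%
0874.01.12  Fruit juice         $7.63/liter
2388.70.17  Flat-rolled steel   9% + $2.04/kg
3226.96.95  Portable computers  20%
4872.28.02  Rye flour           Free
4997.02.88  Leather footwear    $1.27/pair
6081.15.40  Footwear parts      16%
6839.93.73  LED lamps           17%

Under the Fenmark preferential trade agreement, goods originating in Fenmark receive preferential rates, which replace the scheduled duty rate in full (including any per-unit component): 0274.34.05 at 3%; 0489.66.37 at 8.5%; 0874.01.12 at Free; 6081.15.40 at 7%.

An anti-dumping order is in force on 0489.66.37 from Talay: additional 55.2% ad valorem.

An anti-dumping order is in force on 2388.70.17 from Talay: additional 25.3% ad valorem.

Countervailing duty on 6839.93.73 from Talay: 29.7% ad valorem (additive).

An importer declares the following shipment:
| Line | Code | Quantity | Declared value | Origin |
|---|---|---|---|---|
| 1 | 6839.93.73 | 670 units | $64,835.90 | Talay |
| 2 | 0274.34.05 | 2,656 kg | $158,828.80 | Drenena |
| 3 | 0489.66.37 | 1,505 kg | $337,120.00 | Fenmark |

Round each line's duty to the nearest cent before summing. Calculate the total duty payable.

Line 1 (6839.93.73, Talay, 670 units, $64,835.90):
Base rate for 6839.93.73 is 17%.
Additional duty on 6839.93.73 from Talay: +29.7%. Applied ad valorem rate: 17% + 29.7% = 46.7%.
Duty = $64,835.90 × 46.7% = $30,278.37.
Line 2 (0274.34.05, Drenena, 2,656 kg, $158,828.80):
Base rate for 0274.34.05 is 11.5% + $2.53/kg.
0274.34.05 has an FTA preferential rate, but origin Drenena is not Fenmark; base rate stands.
Duty = $158,828.80 × 11.5% + 2,656 × $2.53 = $24,984.99.
Line 3 (0489.66.37, Fenmark, 1,505 kg, $337,120.00):
Base rate for 0489.66.37 is 13%.
Origin Fenmark qualifies under the Oros–Fenmark agreement and 0489.66.37 is covered: preferential rate 8.5% applies instead.
The additional-duty order on 0489.66.37 targets Talay, not Fenmark; it does not apply.
Duty = $337,120.00 × 8.5% = $28,655.20.
Total = $30,278.37 + $24,984.99 + $28,655.20 = $83,918.56.

$83,918.56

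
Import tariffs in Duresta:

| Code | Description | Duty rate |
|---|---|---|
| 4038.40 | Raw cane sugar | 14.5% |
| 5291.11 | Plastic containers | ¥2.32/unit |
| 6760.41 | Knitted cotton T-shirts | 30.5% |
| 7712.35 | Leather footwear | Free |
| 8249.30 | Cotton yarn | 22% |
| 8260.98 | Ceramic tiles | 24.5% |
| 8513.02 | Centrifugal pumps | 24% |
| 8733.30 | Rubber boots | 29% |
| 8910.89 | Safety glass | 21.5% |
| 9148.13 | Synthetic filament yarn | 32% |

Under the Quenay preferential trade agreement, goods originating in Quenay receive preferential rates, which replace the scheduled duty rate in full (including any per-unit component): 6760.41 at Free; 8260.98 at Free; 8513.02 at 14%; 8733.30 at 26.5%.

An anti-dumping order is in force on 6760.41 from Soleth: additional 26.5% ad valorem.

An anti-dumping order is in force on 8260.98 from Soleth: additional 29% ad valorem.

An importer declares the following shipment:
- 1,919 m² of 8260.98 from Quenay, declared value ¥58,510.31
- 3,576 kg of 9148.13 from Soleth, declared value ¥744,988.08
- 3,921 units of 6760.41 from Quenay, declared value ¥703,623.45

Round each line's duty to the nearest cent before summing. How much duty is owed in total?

Line 1 (8260.98, Quenay, 1,919 m², ¥58,510.31):
Base rate for 8260.98 is 24.5%.
Origin Quenay qualifies under the Duresta–Quenay agreement and 8260.98 is covered: preferential rate Free applies instead.
The additional-duty order on 8260.98 targets Soleth, not Quenay; it does not apply.
Duty = ¥58,510.31 × 0% = ¥0.00.
Line 2 (9148.13, Soleth, 3,576 kg, ¥744,988.08):
Base rate for 9148.13 is 32%.
Duty = ¥744,988.08 × 32% = ¥238,396.19.
Line 3 (6760.41, Quenay, 3,921 units, ¥703,623.45):
Base rate for 6760.41 is 30.5%.
Origin Quenay qualifies under the Duresta–Quenay agreement and 6760.41 is covered: preferential rate Free applies instead.
The additional-duty order on 6760.41 targets Soleth, not Quenay; it does not apply.
Duty = ¥703,623.45 × 0% = ¥0.00.
Total = ¥0.00 + ¥238,396.19 + ¥0.00 = ¥238,396.19.

¥238,396.19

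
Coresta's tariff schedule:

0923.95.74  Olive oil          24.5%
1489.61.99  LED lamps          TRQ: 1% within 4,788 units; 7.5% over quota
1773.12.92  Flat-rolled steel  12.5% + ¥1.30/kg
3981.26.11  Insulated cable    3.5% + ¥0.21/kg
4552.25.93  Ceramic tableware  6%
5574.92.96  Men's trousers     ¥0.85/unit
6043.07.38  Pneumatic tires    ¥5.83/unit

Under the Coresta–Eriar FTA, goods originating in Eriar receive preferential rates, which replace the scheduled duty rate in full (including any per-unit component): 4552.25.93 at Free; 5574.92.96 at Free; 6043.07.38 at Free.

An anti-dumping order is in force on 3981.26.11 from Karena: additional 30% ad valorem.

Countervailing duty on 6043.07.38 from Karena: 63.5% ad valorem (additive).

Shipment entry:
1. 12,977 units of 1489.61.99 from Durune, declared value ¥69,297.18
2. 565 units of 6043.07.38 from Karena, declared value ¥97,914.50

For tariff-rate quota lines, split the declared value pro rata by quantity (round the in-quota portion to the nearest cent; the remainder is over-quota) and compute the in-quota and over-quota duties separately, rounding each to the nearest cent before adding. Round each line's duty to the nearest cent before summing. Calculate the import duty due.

Line 1 (1489.61.99, Durune, 12,977 units, ¥69,297.18):
Code 1489.61.99 is under a tariff-rate quota (threshold 4,788 units). In-quota: 4,788 units at 1%; over-quota: 8,189 units at 7.5%.
Pro-rata value split: in-quota = ¥69,297.18 × 4,788/12,977 = ¥25,567.92; over-quota = ¥69,297.18 − ¥25,567.92 = ¥43,729.26.
In-quota duty = ¥25,567.92 × 1% = ¥255.68. Over-quota duty = ¥43,729.26 × 7.5% = ¥3,279.69.
Line duty = ¥255.68 + ¥3,279.69 = ¥3,535.37.
Line 2 (6043.07.38, Karena, 565 units, ¥97,914.50):
Base rate for 6043.07.38 is ¥5.83/unit.
6043.07.38 has an FTA preferential rate, but origin Karena is not Eriar; base rate stands.
Additional duty on 6043.07.38 from Karena: +63.5% ad valorem. Applied ad valorem rate = 63.5%.
Duty = ¥97,914.50 × 63.5% + 565 × ¥5.83 = ¥65,469.66.
Total = ¥3,535.37 + ¥65,469.66 = ¥69,005.03.

¥69,005.03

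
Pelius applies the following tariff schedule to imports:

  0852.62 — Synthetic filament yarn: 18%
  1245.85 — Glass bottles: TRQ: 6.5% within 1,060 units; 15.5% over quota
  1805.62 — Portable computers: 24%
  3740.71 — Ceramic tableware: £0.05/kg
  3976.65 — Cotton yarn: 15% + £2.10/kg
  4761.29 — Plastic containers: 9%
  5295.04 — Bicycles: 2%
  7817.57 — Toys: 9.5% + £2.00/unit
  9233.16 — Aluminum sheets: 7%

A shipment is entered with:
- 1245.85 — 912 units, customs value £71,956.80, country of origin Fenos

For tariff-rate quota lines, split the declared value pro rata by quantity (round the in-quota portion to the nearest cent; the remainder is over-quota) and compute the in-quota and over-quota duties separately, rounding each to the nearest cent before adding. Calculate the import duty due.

Line 1 (1245.85, Fenos, 912 units, £71,956.80):
Code 1245.85 is under a tariff-rate quota (threshold 1,060 units). Quantity 912 units is within the quota, so the in-quota rate 6.5% applies to the full value.
Duty = £71,956.80 × 6.5% = £4,677.19.

£4,677.19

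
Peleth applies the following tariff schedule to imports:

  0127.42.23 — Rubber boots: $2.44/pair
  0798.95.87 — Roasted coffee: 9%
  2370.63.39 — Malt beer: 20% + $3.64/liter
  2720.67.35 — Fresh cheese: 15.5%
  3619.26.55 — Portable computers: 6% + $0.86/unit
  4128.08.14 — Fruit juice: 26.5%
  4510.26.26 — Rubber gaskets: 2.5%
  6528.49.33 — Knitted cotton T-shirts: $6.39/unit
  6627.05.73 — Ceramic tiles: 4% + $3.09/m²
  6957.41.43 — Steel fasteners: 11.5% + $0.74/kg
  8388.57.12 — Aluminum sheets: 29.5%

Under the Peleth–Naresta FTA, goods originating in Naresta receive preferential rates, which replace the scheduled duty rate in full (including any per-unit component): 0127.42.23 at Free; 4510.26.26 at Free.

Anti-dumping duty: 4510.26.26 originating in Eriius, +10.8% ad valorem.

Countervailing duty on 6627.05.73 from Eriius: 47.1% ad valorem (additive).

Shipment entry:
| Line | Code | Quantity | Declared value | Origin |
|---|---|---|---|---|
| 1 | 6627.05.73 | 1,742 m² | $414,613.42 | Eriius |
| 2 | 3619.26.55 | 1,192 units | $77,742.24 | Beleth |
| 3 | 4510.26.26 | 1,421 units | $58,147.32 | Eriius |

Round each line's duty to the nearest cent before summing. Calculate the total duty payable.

Line 1 (6627.05.73, Eriius, 1,742 m², $414,613.42):
Base rate for 6627.05.73 is 4% + $3.09/m².
Additional duty on 6627.05.73 from Eriius: +47.1%. Applied ad valorem rate: 4% + 47.1% = 51.1%.
Duty = $414,613.42 × 51.1% + 1,742 × $3.09 = $217,250.24.
Line 2 (3619.26.55, Beleth, 1,192 units, $77,742.24):
Base rate for 3619.26.55 is 6% + $0.86/unit.
Duty = $77,742.24 × 6% + 1,192 × $0.86 = $5,689.65.
Line 3 (4510.26.26, Eriius, 1,421 units, $58,147.32):
Base rate for 4510.26.26 is 2.5%.
4510.26.26 has an FTA preferential rate, but origin Eriius is not Naresta; base rate stands.
Additional duty on 4510.26.26 from Eriius: +10.8%. Applied ad valorem rate: 2.5% + 10.8% = 13.3%.
Duty = $58,147.32 × 13.3% = $7,733.59.
Total = $217,250.24 + $5,689.65 + $7,733.59 = $230,673.48.

$230,673.48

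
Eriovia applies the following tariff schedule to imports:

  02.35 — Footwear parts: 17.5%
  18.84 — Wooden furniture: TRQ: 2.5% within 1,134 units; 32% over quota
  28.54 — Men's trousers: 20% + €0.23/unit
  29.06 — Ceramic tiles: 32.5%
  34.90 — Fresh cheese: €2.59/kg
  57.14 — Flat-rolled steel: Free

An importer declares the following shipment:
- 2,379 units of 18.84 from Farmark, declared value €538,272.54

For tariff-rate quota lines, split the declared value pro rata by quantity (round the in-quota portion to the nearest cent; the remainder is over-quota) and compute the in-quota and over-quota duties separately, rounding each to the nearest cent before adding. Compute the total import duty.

Line 1 (18.84, Farmark, 2,379 units, €538,272.54):
Code 18.84 is under a tariff-rate quota (threshold 1,134 units). In-quota: 1,134 units at 2.5%; over-quota: 1,245 units at 32%.
Pro-rata value split: in-quota = €538,272.54 × 1,134/2,379 = €256,578.84; over-quota = €538,272.54 − €256,578.84 = €281,693.70.
In-quota duty = €256,578.84 × 2.5% = €6,414.47. Over-quota duty = €281,693.70 × 32% = €90,141.98.
Line duty = €6,414.47 + €90,141.98 = €96,556.45.

€96,556.45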